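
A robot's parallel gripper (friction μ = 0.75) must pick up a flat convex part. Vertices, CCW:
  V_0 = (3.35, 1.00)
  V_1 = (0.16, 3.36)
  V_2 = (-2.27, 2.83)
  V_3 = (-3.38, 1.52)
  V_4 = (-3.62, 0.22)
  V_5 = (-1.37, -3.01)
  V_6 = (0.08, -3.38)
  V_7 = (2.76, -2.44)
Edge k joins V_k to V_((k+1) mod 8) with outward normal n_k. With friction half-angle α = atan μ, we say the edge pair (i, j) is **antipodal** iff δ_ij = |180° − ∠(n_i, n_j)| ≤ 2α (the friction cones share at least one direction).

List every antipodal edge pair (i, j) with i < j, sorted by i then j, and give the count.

α = atan 0.75 = 36.87°;  2α = 73.74°
n_0 = (+0.5947, +0.8039)
n_1 = (-0.2131, +0.9770)
n_2 = (-0.7629, +0.6465)
n_3 = (-0.9834, +0.1815)
n_4 = (-0.8205, -0.5716)
n_5 = (-0.2472, -0.9690)
n_6 = (+0.3310, -0.9436)
n_7 = (+0.9856, -0.1690)
  (0,1): δ = 131.20°  ·
  (0,2): δ = 93.78°  ·
  (0,3): δ = 63.97°  ✓
  (0,4): δ = 18.64°  ✓
  (0,5): δ = 22.18°  ✓
  (0,6): δ = 55.82°  ✓
  (0,7): δ = 116.76°  ·
  (1,2): δ = 142.58°  ·
  (1,3): δ = 112.76°  ·
  (1,4): δ = 67.44°  ✓
  (1,5): δ = 26.62°  ✓
  (1,6): δ = 7.02°  ✓
  (1,7): δ = 67.96°  ✓
  (2,3): δ = 150.18°  ·
  (2,4): δ = 104.86°  ·
  (2,5): δ = 64.04°  ✓
  (2,6): δ = 30.40°  ✓
  (2,7): δ = 30.54°  ✓
  (3,4): δ = 134.68°  ·
  (3,5): δ = 93.85°  ·
  (3,6): δ = 60.21°  ✓
  (3,7): δ = 0.73°  ✓
  (4,5): δ = 139.18°  ·
  (4,6): δ = 105.53°  ·
  (4,7): δ = 44.59°  ✓
  (5,6): δ = 146.36°  ·
  (5,7): δ = 85.42°  ·
  (6,7): δ = 119.06°  ·
antipodal pairs: 14

count = 14; pairs: (0,3), (0,4), (0,5), (0,6), (1,4), (1,5), (1,6), (1,7), (2,5), (2,6), (2,7), (3,6), (3,7), (4,7)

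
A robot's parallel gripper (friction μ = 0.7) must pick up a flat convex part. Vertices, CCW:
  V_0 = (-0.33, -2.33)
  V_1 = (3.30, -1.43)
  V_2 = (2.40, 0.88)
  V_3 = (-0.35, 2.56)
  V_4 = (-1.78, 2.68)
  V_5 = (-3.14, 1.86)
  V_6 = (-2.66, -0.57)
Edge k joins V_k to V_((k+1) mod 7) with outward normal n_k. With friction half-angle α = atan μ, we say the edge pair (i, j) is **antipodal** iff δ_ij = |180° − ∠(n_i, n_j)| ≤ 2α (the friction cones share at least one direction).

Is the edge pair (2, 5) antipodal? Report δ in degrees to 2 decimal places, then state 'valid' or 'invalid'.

δ = 47.41°, valid

α = atan 0.7 = 34.99°;  2α = 69.98°
edge 2: e_2 = (-2.75, +1.68);  n_2 = (+0.5213, +0.8534)
edge 5: e_5 = (+0.48, -2.43);  n_5 = (-0.9810, -0.1938)
∠(n_2, n_5) = 132.59°
δ = |180° − 132.59°| = 47.41°
47.41° ≤ 2α = 69.98°  →  valid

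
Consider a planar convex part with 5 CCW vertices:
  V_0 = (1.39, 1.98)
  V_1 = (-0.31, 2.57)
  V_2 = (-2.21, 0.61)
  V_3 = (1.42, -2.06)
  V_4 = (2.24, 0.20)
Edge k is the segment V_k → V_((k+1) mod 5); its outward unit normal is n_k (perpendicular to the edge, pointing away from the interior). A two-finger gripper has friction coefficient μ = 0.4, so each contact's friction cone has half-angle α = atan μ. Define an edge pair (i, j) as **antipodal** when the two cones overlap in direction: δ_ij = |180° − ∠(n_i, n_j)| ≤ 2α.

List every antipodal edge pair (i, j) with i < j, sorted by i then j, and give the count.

α = atan 0.4 = 21.80°;  2α = 43.60°
n_0 = (+0.3279, +0.9447)
n_1 = (-0.7180, +0.6960)
n_2 = (-0.5925, -0.8056)
n_3 = (+0.9400, -0.3411)
n_4 = (+0.9024, +0.4309)
  (0,1): δ = 114.97°  ·
  (0,2): δ = 17.20°  ✓
  (0,3): δ = 89.20°  ·
  (0,4): δ = 134.67°  ·
  (1,2): δ = 82.23°  ·
  (1,3): δ = 24.17°  ✓
  (1,4): δ = 69.64°  ·
  (2,3): δ = 73.61°  ·
  (2,4): δ = 28.14°  ✓
  (3,4): δ = 134.53°  ·
antipodal pairs: 3

count = 3; pairs: (0,2), (1,3), (2,4)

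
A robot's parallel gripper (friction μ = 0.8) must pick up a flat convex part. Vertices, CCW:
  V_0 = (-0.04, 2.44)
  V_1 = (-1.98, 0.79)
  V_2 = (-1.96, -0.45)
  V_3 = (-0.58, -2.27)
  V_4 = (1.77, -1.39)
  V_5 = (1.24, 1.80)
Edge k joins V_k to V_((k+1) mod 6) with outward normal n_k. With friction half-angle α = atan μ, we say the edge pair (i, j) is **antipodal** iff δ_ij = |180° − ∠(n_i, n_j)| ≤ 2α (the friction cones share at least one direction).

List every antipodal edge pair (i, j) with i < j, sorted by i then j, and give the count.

count = 8; pairs: (0,3), (0,4), (1,3), (1,4), (1,5), (2,4), (2,5), (3,5)

α = atan 0.8 = 38.66°;  2α = 77.32°
n_0 = (-0.6479, +0.7617)
n_1 = (-0.9999, -0.0161)
n_2 = (-0.7968, -0.6042)
n_3 = (+0.3507, -0.9365)
n_4 = (+0.9865, +0.1639)
n_5 = (+0.4472, +0.8944)
  (0,1): δ = 129.46°  ·
  (0,2): δ = 93.21°  ·
  (0,3): δ = 19.85°  ✓
  (0,4): δ = 59.05°  ✓
  (0,5): δ = 113.05°  ·
  (1,2): δ = 143.75°  ·
  (1,3): δ = 70.39°  ✓
  (1,4): δ = 8.51°  ✓
  (1,5): δ = 62.51°  ✓
  (2,3): δ = 106.64°  ·
  (2,4): δ = 27.74°  ✓
  (2,5): δ = 26.26°  ✓
  (3,4): δ = 101.10°  ·
  (3,5): δ = 47.09°  ✓
  (4,5): δ = 126.00°  ·
antipodal pairs: 8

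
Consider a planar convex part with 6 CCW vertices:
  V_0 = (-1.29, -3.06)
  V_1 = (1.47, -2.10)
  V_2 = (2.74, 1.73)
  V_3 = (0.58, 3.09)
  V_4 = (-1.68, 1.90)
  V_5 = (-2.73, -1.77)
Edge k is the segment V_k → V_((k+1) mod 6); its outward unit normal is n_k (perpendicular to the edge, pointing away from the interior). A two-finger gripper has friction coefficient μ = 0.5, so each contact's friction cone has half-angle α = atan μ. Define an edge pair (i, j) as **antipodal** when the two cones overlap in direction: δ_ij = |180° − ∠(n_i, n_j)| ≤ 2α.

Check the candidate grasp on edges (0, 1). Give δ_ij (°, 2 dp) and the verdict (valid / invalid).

α = atan 0.5 = 26.57°;  2α = 53.13°
edge 0: e_0 = (+2.76, +0.96);  n_0 = (+0.3285, -0.9445)
edge 1: e_1 = (+1.27, +3.83);  n_1 = (+0.9492, -0.3147)
∠(n_0, n_1) = 52.48°
δ = |180° − 52.48°| = 127.52°
127.52° > 2α = 53.13°  →  invalid

δ = 127.52°, invalid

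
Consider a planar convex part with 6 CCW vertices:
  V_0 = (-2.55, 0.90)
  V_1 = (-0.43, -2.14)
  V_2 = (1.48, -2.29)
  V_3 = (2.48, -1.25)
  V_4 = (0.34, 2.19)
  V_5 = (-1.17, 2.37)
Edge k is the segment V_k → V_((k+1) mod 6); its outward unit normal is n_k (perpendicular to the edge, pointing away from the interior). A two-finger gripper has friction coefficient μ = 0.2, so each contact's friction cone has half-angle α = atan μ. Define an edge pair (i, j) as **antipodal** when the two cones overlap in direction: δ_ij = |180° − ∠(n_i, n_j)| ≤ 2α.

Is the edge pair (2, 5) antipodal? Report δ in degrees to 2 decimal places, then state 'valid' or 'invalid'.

α = atan 0.2 = 11.31°;  2α = 22.62°
edge 2: e_2 = (+1.00, +1.04);  n_2 = (+0.7208, -0.6931)
edge 5: e_5 = (-1.38, -1.47);  n_5 = (-0.7291, +0.6844)
∠(n_2, n_5) = 179.31°
δ = |180° − 179.31°| = 0.69°
0.69° ≤ 2α = 22.62°  →  valid

δ = 0.69°, valid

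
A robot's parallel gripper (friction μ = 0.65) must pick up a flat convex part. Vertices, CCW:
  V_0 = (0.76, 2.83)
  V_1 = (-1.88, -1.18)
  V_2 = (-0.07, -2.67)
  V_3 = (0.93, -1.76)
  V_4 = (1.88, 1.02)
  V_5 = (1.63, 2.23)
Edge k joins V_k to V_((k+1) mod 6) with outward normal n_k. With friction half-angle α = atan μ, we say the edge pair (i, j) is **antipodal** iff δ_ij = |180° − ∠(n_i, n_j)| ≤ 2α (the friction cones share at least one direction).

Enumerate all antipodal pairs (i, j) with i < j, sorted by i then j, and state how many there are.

count = 5; pairs: (0,2), (0,3), (0,4), (1,4), (1,5)

α = atan 0.65 = 33.02°;  2α = 66.05°
n_0 = (-0.8352, +0.5499)
n_1 = (-0.6356, -0.7721)
n_2 = (+0.6730, -0.7396)
n_3 = (+0.9463, -0.3234)
n_4 = (+0.9793, +0.2023)
n_5 = (+0.5677, +0.8232)
  (0,1): δ = 96.10°  ·
  (0,2): δ = 14.34°  ✓
  (0,3): δ = 14.49°  ✓
  (0,4): δ = 45.03°  ✓
  (0,5): δ = 88.77°  ·
  (1,2): δ = 98.24°  ·
  (1,3): δ = 69.41°  ·
  (1,4): δ = 38.86°  ✓
  (1,5): δ = 4.87°  ✓
  (2,3): δ = 151.17°  ·
  (2,4): δ = 120.63°  ·
  (2,5): δ = 76.89°  ·
  (3,4): δ = 149.46°  ·
  (3,5): δ = 105.73°  ·
  (4,5): δ = 136.27°  ·
antipodal pairs: 5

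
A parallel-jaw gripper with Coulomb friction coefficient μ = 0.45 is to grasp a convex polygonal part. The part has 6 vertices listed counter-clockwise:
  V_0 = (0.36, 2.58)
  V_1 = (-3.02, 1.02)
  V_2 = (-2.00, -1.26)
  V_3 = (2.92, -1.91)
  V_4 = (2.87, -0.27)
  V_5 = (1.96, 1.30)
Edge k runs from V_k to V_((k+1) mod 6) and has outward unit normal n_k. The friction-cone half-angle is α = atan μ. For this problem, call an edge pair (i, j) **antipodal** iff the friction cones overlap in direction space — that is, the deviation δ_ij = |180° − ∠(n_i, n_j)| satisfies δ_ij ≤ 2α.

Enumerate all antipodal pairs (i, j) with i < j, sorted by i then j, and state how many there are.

α = atan 0.45 = 24.23°;  2α = 48.46°
n_0 = (-0.4191, +0.9080)
n_1 = (-0.9128, -0.4084)
n_2 = (-0.1310, -0.9914)
n_3 = (+0.9995, +0.0305)
n_4 = (+0.8652, +0.5015)
n_5 = (+0.6247, +0.7809)
  (0,1): δ = 90.67°  ·
  (0,2): δ = 32.30°  ✓
  (0,3): δ = 66.97°  ·
  (0,4): δ = 95.32°  ·
  (0,5): δ = 116.57°  ·
  (1,2): δ = 121.63°  ·
  (1,3): δ = 22.36°  ✓
  (1,4): δ = 6.00°  ✓
  (1,5): δ = 27.24°  ✓
  (2,3): δ = 80.73°  ·
  (2,4): δ = 52.38°  ·
  (2,5): δ = 31.13°  ✓
  (3,4): δ = 151.65°  ·
  (3,5): δ = 130.41°  ·
  (4,5): δ = 158.76°  ·
antipodal pairs: 5

count = 5; pairs: (0,2), (1,3), (1,4), (1,5), (2,5)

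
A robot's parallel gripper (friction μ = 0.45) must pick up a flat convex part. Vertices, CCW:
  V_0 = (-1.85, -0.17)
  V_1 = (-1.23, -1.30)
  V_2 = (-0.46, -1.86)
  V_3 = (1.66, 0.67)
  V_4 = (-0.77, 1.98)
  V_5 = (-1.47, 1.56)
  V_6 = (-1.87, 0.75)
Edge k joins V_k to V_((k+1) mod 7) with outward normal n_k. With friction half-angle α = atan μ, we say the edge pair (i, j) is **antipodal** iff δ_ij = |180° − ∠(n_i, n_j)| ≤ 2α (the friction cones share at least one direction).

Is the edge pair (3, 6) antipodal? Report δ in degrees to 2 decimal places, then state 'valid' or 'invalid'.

δ = 60.43°, invalid

α = atan 0.45 = 24.23°;  2α = 48.46°
edge 3: e_3 = (-2.43, +1.31);  n_3 = (+0.4745, +0.8802)
edge 6: e_6 = (+0.02, -0.92);  n_6 = (-0.9998, -0.0217)
∠(n_3, n_6) = 119.57°
δ = |180° − 119.57°| = 60.43°
60.43° > 2α = 48.46°  →  invalid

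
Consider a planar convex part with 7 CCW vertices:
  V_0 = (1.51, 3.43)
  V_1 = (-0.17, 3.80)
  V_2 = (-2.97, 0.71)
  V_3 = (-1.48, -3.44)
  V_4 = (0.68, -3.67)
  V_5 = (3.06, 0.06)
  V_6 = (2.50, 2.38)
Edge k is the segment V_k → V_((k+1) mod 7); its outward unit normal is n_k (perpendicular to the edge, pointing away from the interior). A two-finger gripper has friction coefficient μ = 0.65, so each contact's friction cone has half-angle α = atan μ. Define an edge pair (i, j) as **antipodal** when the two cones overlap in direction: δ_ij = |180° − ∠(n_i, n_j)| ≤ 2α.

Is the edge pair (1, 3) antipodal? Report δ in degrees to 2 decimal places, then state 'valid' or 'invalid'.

α = atan 0.65 = 33.02°;  2α = 66.05°
edge 1: e_1 = (-2.80, -3.09);  n_1 = (-0.7410, +0.6715)
edge 3: e_3 = (+2.16, -0.23);  n_3 = (-0.1059, -0.9944)
∠(n_1, n_3) = 126.10°
δ = |180° − 126.10°| = 53.90°
53.90° ≤ 2α = 66.05°  →  valid

δ = 53.90°, valid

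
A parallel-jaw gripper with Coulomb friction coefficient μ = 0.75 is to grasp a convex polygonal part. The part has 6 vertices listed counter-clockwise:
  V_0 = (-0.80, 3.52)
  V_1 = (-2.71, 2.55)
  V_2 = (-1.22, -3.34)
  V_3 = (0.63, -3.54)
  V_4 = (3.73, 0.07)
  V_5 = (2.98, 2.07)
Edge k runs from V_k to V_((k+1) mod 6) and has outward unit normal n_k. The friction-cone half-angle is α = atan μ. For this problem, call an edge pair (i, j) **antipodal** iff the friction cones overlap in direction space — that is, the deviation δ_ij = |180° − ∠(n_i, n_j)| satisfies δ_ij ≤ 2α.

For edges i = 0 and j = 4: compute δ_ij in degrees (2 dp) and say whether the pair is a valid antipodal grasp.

δ = 83.63°, invalid

α = atan 0.75 = 36.87°;  2α = 73.74°
edge 0: e_0 = (-1.91, -0.97);  n_0 = (-0.4528, +0.8916)
edge 4: e_4 = (-0.75, +2.00);  n_4 = (+0.9363, +0.3511)
∠(n_0, n_4) = 96.37°
δ = |180° − 96.37°| = 83.63°
83.63° > 2α = 73.74°  →  invalid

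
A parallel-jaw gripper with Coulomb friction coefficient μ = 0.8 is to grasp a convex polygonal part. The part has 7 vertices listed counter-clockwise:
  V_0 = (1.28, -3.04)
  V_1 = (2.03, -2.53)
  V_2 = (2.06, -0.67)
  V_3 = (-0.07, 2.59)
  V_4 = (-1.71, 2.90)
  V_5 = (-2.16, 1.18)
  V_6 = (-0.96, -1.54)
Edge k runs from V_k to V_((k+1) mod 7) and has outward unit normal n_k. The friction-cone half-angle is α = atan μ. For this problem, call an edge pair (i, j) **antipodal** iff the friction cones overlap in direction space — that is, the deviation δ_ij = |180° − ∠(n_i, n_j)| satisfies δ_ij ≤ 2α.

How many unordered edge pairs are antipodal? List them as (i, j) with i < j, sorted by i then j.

α = atan 0.8 = 38.66°;  2α = 77.32°
n_0 = (+0.5623, -0.8269)
n_1 = (+0.9999, -0.0161)
n_2 = (+0.8372, +0.5470)
n_3 = (+0.1857, +0.9826)
n_4 = (-0.9674, +0.2531)
n_5 = (-0.9149, -0.4036)
n_6 = (-0.5564, -0.8309)
  (0,1): δ = 125.14°  ·
  (0,2): δ = 91.06°  ·
  (0,3): δ = 44.92°  ✓
  (0,4): δ = 41.12°  ✓
  (0,5): δ = 79.59°  ·
  (0,6): δ = 111.98°  ·
  (1,2): δ = 145.92°  ·
  (1,3): δ = 99.78°  ·
  (1,4): δ = 13.74°  ✓
  (1,5): δ = 24.73°  ✓
  (1,6): δ = 57.12°  ✓
  (2,3): δ = 133.86°  ·
  (2,4): δ = 47.82°  ✓
  (2,5): δ = 9.35°  ✓
  (2,6): δ = 23.03°  ✓
  (3,4): δ = 93.96°  ·
  (3,5): δ = 55.49°  ✓
  (3,6): δ = 23.10°  ✓
  (4,5): δ = 141.53°  ·
  (4,6): δ = 109.15°  ·
  (5,6): δ = 147.61°  ·
antipodal pairs: 10

count = 10; pairs: (0,3), (0,4), (1,4), (1,5), (1,6), (2,4), (2,5), (2,6), (3,5), (3,6)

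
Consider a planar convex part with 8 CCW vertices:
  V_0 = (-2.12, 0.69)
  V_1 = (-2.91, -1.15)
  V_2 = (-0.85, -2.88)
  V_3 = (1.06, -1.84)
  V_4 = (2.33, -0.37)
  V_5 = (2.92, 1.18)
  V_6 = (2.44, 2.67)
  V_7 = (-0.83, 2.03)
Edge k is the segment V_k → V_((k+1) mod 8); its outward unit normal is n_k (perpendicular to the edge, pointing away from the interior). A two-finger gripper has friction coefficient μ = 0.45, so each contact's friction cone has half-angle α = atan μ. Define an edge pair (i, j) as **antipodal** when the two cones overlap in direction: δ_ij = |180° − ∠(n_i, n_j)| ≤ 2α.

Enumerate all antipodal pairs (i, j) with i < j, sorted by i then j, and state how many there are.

count = 10; pairs: (0,2), (0,3), (0,4), (0,5), (1,5), (2,6), (2,7), (3,6), (3,7), (4,7)

α = atan 0.45 = 24.23°;  2α = 48.46°
n_0 = (-0.9189, +0.3945)
n_1 = (-0.6431, -0.7658)
n_2 = (+0.4782, -0.8782)
n_3 = (+0.7567, -0.6538)
n_4 = (+0.9346, -0.3557)
n_5 = (+0.9518, +0.3066)
n_6 = (-0.1921, +0.9814)
n_7 = (-0.7204, +0.6935)
  (0,1): δ = 106.79°  ·
  (0,2): δ = 38.20°  ✓
  (0,3): δ = 17.59°  ✓
  (0,4): δ = 2.40°  ✓
  (0,5): δ = 41.09°  ✓
  (0,6): δ = 124.31°  ·
  (0,7): δ = 159.33°  ·
  (1,2): δ = 111.41°  ·
  (1,3): δ = 90.80°  ·
  (1,4): δ = 70.82°  ·
  (1,5): δ = 32.12°  ✓
  (1,6): δ = 51.10°  ·
  (1,7): δ = 86.11°  ·
  (2,3): δ = 159.39°  ·
  (2,4): δ = 139.41°  ·
  (2,5): δ = 100.71°  ·
  (2,6): δ = 17.49°  ✓
  (2,7): δ = 17.52°  ✓
  (3,4): δ = 160.01°  ·
  (3,5): δ = 121.32°  ·
  (3,6): δ = 38.10°  ✓
  (3,7): δ = 3.09°  ✓
  (4,5): δ = 141.30°  ·
  (4,6): δ = 58.09°  ·
  (4,7): δ = 23.07°  ✓
  (5,6): δ = 96.78°  ·
  (5,7): δ = 61.77°  ·
  (6,7): δ = 144.98°  ·
antipodal pairs: 10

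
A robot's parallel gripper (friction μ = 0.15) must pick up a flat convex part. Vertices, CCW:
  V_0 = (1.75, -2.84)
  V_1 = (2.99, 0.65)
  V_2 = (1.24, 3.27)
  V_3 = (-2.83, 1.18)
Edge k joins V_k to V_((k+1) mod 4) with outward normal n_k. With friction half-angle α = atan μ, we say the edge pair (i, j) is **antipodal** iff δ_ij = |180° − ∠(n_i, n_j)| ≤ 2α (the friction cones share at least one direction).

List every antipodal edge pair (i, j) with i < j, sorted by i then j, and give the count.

count = 1; pairs: (1,3)

α = atan 0.15 = 8.53°;  2α = 17.06°
n_0 = (+0.9423, -0.3348)
n_1 = (+0.8316, +0.5554)
n_2 = (-0.4568, +0.8896)
n_3 = (-0.6597, -0.7516)
  (0,1): δ = 126.70°  ·
  (0,2): δ = 43.26°  ·
  (0,3): δ = 68.29°  ·
  (1,2): δ = 96.56°  ·
  (1,3): δ = 14.99°  ✓
  (2,3): δ = 68.46°  ·
antipodal pairs: 1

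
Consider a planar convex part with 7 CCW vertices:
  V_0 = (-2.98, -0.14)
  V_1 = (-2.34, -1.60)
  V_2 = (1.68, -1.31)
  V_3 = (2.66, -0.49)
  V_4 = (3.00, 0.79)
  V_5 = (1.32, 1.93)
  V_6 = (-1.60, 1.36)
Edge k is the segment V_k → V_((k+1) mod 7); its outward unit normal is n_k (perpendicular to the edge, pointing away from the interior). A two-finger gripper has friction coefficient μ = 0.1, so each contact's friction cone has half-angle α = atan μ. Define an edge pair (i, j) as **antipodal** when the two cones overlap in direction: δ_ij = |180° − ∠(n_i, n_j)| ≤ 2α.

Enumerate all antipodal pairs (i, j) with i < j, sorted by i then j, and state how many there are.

α = atan 0.1 = 5.71°;  2α = 11.42°
n_0 = (-0.9159, -0.4015)
n_1 = (+0.0720, -0.9974)
n_2 = (+0.6417, -0.7669)
n_3 = (+0.9665, -0.2567)
n_4 = (+0.5615, +0.8275)
n_5 = (-0.1916, +0.9815)
n_6 = (-0.7359, +0.6771)
  (0,1): δ = 109.54°  ·
  (0,2): δ = 73.75°  ·
  (0,3): δ = 38.55°  ·
  (0,4): δ = 32.17°  ·
  (0,5): δ = 77.38°  ·
  (0,6): δ = 113.72°  ·
  (1,2): δ = 144.21°  ·
  (1,3): δ = 109.00°  ·
  (1,4): δ = 38.29°  ·
  (1,5): δ = 6.92°  ✓
  (1,6): δ = 43.26°  ·
  (2,3): δ = 144.80°  ·
  (2,4): δ = 74.08°  ·
  (2,5): δ = 28.87°  ·
  (2,6): δ = 7.47°  ✓
  (3,4): δ = 109.28°  ·
  (3,5): δ = 64.08°  ·
  (3,6): δ = 27.74°  ·
  (4,5): δ = 134.79°  ·
  (4,6): δ = 98.45°  ·
  (5,6): δ = 143.66°  ·
antipodal pairs: 2

count = 2; pairs: (1,5), (2,6)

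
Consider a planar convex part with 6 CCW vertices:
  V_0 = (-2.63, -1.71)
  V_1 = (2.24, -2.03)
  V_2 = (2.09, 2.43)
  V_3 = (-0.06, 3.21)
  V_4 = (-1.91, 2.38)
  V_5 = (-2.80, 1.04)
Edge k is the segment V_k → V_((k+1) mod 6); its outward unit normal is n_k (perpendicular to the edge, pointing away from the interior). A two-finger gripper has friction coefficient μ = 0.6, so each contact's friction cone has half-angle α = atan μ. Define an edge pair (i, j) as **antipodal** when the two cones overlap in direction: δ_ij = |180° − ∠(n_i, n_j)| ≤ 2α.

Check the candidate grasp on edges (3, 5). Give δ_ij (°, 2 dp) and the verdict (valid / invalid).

α = atan 0.6 = 30.96°;  2α = 61.93°
edge 3: e_3 = (-1.85, -0.83);  n_3 = (-0.4093, +0.9124)
edge 5: e_5 = (+0.17, -2.75);  n_5 = (-0.9981, -0.0617)
∠(n_3, n_5) = 69.37°
δ = |180° − 69.37°| = 110.63°
110.63° > 2α = 61.93°  →  invalid

δ = 110.63°, invalid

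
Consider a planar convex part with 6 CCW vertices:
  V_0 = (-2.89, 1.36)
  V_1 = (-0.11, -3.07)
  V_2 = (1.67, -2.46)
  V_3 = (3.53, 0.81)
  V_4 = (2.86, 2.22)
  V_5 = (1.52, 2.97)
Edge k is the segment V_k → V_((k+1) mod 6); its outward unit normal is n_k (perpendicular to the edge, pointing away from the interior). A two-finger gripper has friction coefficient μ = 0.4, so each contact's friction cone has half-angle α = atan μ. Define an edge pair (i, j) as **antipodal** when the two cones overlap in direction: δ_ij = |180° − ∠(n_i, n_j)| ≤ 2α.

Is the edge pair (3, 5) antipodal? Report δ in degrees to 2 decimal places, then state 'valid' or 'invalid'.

δ = 95.36°, invalid

α = atan 0.4 = 21.80°;  2α = 43.60°
edge 3: e_3 = (-0.67, +1.41);  n_3 = (+0.9032, +0.4292)
edge 5: e_5 = (-4.41, -1.61);  n_5 = (-0.3429, +0.9394)
∠(n_3, n_5) = 84.64°
δ = |180° − 84.64°| = 95.36°
95.36° > 2α = 43.60°  →  invalid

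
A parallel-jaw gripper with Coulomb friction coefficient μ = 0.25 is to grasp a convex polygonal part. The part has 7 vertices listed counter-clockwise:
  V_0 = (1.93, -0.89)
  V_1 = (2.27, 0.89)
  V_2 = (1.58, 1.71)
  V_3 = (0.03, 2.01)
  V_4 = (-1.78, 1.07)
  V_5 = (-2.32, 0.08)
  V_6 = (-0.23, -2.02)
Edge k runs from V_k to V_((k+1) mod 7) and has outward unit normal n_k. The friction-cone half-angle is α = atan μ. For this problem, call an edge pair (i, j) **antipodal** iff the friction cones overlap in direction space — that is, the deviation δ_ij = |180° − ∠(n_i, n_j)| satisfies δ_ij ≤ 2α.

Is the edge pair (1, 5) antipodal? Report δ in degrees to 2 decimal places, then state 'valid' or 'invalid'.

α = atan 0.25 = 14.04°;  2α = 28.07°
edge 1: e_1 = (-0.69, +0.82);  n_1 = (+0.7652, +0.6438)
edge 5: e_5 = (+2.09, -2.10);  n_5 = (-0.7088, -0.7054)
∠(n_1, n_5) = 175.22°
δ = |180° − 175.22°| = 4.78°
4.78° ≤ 2α = 28.07°  →  valid

δ = 4.78°, valid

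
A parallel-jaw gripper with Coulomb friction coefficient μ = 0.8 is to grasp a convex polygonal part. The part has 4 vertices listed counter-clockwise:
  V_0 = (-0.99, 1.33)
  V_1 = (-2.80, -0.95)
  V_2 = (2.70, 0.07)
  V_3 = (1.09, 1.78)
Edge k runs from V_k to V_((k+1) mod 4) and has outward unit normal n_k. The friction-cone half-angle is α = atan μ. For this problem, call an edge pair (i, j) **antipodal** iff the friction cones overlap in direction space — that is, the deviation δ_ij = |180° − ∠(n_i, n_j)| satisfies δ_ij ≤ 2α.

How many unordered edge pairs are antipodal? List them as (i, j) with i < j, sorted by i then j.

count = 3; pairs: (0,1), (1,2), (1,3)

α = atan 0.8 = 38.66°;  2α = 77.32°
n_0 = (-0.7832, +0.6218)
n_1 = (+0.1823, -0.9832)
n_2 = (+0.7281, +0.6855)
n_3 = (-0.2115, +0.9774)
  (0,1): δ = 41.05°  ✓
  (0,2): δ = 81.72°  ·
  (0,3): δ = 140.65°  ·
  (1,2): δ = 57.23°  ✓
  (1,3): δ = 1.70°  ✓
  (2,3): δ = 121.07°  ·
antipodal pairs: 3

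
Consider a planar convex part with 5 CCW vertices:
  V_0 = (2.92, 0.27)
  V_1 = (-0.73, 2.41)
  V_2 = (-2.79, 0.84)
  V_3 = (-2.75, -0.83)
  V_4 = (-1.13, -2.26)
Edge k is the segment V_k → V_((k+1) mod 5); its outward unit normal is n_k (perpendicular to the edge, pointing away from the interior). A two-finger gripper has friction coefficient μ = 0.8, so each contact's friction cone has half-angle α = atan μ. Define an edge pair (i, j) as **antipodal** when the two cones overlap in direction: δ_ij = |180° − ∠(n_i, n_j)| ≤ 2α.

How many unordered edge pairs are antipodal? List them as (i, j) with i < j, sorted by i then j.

count = 5; pairs: (0,2), (0,3), (0,4), (1,4), (2,4)

α = atan 0.8 = 38.66°;  2α = 77.32°
n_0 = (+0.5058, +0.8627)
n_1 = (-0.6062, +0.7953)
n_2 = (-0.9997, -0.0239)
n_3 = (-0.6618, -0.7497)
n_4 = (+0.5298, -0.8481)
  (0,1): δ = 112.30°  ·
  (0,2): δ = 58.24°  ✓
  (0,3): δ = 11.05°  ✓
  (0,4): δ = 62.38°  ✓
  (1,2): δ = 125.94°  ·
  (1,3): δ = 78.75°  ·
  (1,4): δ = 5.32°  ✓
  (2,3): δ = 132.81°  ·
  (2,4): δ = 59.38°  ✓
  (3,4): δ = 106.57°  ·
antipodal pairs: 5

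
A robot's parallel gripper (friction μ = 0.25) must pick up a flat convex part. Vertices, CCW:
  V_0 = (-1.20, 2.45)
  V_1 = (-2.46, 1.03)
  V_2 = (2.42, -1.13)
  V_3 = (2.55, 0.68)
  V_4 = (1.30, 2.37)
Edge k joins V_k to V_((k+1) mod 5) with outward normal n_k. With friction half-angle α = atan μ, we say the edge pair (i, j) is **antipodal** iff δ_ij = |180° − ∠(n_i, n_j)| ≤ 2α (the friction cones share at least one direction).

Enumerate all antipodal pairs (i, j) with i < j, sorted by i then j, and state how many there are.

count = 1; pairs: (1,4)

α = atan 0.25 = 14.04°;  2α = 28.07°
n_0 = (-0.7480, +0.6637)
n_1 = (-0.4047, -0.9144)
n_2 = (+0.9974, -0.0716)
n_3 = (+0.8040, +0.5947)
n_4 = (+0.0320, +0.9995)
  (0,1): δ = 72.29°  ·
  (0,2): δ = 37.48°  ·
  (0,3): δ = 78.07°  ·
  (0,4): δ = 129.75°  ·
  (1,2): δ = 70.23°  ·
  (1,3): δ = 29.64°  ·
  (1,4): δ = 22.04°  ✓
  (2,3): δ = 139.40°  ·
  (2,4): δ = 87.72°  ·
  (3,4): δ = 128.32°  ·
antipodal pairs: 1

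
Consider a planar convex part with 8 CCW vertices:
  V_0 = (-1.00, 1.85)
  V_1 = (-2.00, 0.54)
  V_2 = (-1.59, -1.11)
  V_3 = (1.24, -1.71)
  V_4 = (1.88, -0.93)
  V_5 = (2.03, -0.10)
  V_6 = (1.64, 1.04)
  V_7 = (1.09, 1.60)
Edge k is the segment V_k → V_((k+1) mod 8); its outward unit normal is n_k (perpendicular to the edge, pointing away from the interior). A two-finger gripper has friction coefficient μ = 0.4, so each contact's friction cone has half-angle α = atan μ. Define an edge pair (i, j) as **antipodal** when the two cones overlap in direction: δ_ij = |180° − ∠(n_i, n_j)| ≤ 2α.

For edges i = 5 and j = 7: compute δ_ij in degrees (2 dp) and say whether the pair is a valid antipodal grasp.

α = atan 0.4 = 21.80°;  2α = 43.60°
edge 5: e_5 = (-0.39, +1.14);  n_5 = (+0.9462, +0.3237)
edge 7: e_7 = (-2.09, +0.25);  n_7 = (+0.1188, +0.9929)
∠(n_5, n_7) = 64.29°
δ = |180° − 64.29°| = 115.71°
115.71° > 2α = 43.60°  →  invalid

δ = 115.71°, invalid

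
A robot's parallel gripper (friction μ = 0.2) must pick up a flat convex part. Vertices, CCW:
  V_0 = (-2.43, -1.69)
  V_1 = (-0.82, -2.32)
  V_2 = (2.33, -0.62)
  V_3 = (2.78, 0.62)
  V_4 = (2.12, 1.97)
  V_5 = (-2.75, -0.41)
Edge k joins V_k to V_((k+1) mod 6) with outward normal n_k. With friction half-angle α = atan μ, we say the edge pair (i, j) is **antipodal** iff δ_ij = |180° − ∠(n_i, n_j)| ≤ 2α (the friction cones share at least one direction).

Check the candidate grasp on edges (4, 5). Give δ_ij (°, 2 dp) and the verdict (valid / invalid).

δ = 102.01°, invalid

α = atan 0.2 = 11.31°;  2α = 22.62°
edge 4: e_4 = (-4.87, -2.38);  n_4 = (-0.4391, +0.8984)
edge 5: e_5 = (+0.32, -1.28);  n_5 = (-0.9701, -0.2425)
∠(n_4, n_5) = 77.99°
δ = |180° − 77.99°| = 102.01°
102.01° > 2α = 22.62°  →  invalid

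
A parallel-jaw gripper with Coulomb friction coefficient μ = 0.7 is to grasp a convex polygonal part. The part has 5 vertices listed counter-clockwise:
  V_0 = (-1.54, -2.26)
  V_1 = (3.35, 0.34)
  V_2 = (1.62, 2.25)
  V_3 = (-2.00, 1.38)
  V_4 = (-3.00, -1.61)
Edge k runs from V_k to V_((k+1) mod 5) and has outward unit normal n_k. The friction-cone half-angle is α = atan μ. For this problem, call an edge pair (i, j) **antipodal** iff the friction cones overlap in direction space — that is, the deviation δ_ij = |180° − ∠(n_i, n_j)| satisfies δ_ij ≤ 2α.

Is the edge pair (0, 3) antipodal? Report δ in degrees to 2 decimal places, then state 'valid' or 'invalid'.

δ = 43.51°, valid

α = atan 0.7 = 34.99°;  2α = 69.98°
edge 0: e_0 = (+4.89, +2.60);  n_0 = (+0.4695, -0.8830)
edge 3: e_3 = (-1.00, -2.99);  n_3 = (-0.9484, +0.3172)
∠(n_0, n_3) = 136.49°
δ = |180° − 136.49°| = 43.51°
43.51° ≤ 2α = 69.98°  →  valid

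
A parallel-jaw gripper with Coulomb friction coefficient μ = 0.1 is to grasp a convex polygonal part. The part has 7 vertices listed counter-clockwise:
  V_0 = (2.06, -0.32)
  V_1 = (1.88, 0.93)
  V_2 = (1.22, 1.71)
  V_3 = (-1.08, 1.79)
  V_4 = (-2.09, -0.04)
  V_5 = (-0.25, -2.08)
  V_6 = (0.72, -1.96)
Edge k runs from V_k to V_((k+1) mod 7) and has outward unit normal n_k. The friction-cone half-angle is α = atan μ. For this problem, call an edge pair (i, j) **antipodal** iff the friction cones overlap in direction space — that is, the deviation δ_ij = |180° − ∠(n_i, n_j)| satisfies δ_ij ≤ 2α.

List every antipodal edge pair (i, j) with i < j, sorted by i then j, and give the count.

α = atan 0.1 = 5.71°;  2α = 11.42°
n_0 = (+0.9898, +0.1425)
n_1 = (+0.7634, +0.6459)
n_2 = (+0.0348, +0.9994)
n_3 = (-0.8755, +0.4832)
n_4 = (-0.7426, -0.6698)
n_5 = (+0.1228, -0.9924)
n_6 = (+0.7744, -0.6327)
  (0,1): δ = 147.96°  ·
  (0,2): δ = 100.19°  ·
  (0,3): δ = 37.09°  ·
  (0,4): δ = 33.85°  ·
  (0,5): δ = 88.86°  ·
  (0,6): δ = 132.55°  ·
  (1,2): δ = 132.23°  ·
  (1,3): δ = 69.13°  ·
  (1,4): δ = 1.81°  ✓
  (1,5): δ = 56.82°  ·
  (1,6): δ = 100.51°  ·
  (2,3): δ = 116.90°  ·
  (2,4): δ = 45.96°  ·
  (2,5): δ = 9.04°  ✓
  (2,6): δ = 52.74°  ·
  (3,4): δ = 109.06°  ·
  (3,5): δ = 54.05°  ·
  (3,6): δ = 10.36°  ✓
  (4,5): δ = 125.00°  ·
  (4,6): δ = 81.30°  ·
  (5,6): δ = 136.30°  ·
antipodal pairs: 3

count = 3; pairs: (1,4), (2,5), (3,6)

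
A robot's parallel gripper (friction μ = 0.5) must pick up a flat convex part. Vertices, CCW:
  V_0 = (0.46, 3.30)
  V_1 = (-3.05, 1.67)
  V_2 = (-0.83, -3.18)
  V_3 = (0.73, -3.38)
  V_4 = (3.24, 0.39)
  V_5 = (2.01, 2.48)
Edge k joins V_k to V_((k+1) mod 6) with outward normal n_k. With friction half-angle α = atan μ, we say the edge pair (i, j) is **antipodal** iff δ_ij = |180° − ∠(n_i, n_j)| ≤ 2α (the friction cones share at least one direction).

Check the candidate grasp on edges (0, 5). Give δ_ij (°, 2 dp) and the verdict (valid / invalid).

δ = 127.21°, invalid

α = atan 0.5 = 26.57°;  2α = 53.13°
edge 0: e_0 = (-3.51, -1.63);  n_0 = (-0.4212, +0.9070)
edge 5: e_5 = (-1.55, +0.82);  n_5 = (+0.4676, +0.8839)
∠(n_0, n_5) = 52.79°
δ = |180° − 52.79°| = 127.21°
127.21° > 2α = 53.13°  →  invalid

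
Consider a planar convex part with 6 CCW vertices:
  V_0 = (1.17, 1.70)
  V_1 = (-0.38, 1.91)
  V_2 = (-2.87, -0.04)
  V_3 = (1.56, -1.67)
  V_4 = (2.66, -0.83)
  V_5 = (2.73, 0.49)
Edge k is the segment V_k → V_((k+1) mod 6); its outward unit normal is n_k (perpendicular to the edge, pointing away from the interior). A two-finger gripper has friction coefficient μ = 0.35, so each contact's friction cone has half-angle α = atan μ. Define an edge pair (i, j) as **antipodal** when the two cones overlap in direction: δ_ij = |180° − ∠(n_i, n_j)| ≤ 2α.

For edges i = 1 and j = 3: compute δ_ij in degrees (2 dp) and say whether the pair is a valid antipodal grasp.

δ = 0.70°, valid

α = atan 0.35 = 19.29°;  2α = 38.58°
edge 1: e_1 = (-2.49, -1.95);  n_1 = (-0.6166, +0.7873)
edge 3: e_3 = (+1.10, +0.84);  n_3 = (+0.6069, -0.7948)
∠(n_1, n_3) = 179.30°
δ = |180° − 179.30°| = 0.70°
0.70° ≤ 2α = 38.58°  →  valid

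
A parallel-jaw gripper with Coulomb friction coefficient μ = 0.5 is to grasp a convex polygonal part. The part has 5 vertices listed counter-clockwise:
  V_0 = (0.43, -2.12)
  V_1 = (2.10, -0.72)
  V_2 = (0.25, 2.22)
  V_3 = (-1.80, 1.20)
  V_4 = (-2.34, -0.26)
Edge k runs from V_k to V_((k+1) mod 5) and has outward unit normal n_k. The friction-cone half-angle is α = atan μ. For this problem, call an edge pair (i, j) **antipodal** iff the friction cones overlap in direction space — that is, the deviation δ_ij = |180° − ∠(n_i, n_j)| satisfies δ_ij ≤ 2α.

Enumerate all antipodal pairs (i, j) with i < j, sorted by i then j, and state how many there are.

count = 4; pairs: (0,2), (0,3), (1,3), (1,4)

α = atan 0.5 = 26.57°;  2α = 53.13°
n_0 = (+0.6424, -0.7663)
n_1 = (+0.8464, +0.5326)
n_2 = (-0.4455, +0.8953)
n_3 = (-0.9379, +0.3469)
n_4 = (-0.5575, -0.8302)
  (0,1): δ = 97.79°  ·
  (0,2): δ = 13.52°  ✓
  (0,3): δ = 29.73°  ✓
  (0,4): δ = 106.15°  ·
  (1,2): δ = 95.73°  ·
  (1,3): δ = 52.48°  ✓
  (1,4): δ = 23.94°  ✓
  (2,3): δ = 136.75°  ·
  (2,4): δ = 60.33°  ·
  (3,4): δ = 103.58°  ·
antipodal pairs: 4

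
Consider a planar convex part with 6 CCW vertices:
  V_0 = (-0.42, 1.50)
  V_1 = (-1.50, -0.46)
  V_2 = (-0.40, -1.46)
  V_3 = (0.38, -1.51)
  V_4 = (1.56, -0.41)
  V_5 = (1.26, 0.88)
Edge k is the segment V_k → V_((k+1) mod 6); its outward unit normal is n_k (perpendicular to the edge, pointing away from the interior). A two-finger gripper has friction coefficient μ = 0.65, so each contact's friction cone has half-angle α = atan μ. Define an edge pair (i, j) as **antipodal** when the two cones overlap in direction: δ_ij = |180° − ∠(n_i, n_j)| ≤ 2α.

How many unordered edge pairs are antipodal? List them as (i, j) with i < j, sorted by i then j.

α = atan 0.65 = 33.02°;  2α = 66.05°
n_0 = (-0.8758, +0.4826)
n_1 = (-0.6727, -0.7399)
n_2 = (-0.0640, -0.9980)
n_3 = (+0.6819, -0.7315)
n_4 = (+0.9740, +0.2265)
n_5 = (+0.3462, +0.9382)
  (0,1): δ = 103.42°  ·
  (0,2): δ = 64.81°  ✓
  (0,3): δ = 18.15°  ✓
  (0,4): δ = 41.95°  ✓
  (0,5): δ = 98.60°  ·
  (1,2): δ = 141.39°  ·
  (1,3): δ = 94.74°  ·
  (1,4): δ = 34.63°  ✓
  (1,5): δ = 22.02°  ✓
  (2,3): δ = 133.34°  ·
  (2,4): δ = 73.24°  ·
  (2,5): δ = 16.59°  ✓
  (3,4): δ = 119.90°  ·
  (3,5): δ = 63.25°  ✓
  (4,5): δ = 123.35°  ·
antipodal pairs: 7

count = 7; pairs: (0,2), (0,3), (0,4), (1,4), (1,5), (2,5), (3,5)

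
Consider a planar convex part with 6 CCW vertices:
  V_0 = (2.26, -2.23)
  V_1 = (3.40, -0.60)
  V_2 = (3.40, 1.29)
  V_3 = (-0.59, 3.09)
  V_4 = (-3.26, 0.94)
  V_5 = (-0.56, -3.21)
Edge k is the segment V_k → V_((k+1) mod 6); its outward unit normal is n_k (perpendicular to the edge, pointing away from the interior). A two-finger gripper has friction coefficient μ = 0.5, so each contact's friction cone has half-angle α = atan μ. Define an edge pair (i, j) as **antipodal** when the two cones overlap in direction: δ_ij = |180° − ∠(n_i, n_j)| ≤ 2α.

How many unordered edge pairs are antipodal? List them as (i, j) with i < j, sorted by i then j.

α = atan 0.5 = 26.57°;  2α = 53.13°
n_0 = (+0.8195, -0.5731)
n_1 = (+1.0000, -0.0000)
n_2 = (+0.4112, +0.9115)
n_3 = (-0.6272, +0.7789)
n_4 = (-0.8382, -0.5453)
n_5 = (+0.3283, -0.9446)
  (0,1): δ = 145.03°  ·
  (0,2): δ = 79.31°  ·
  (0,3): δ = 16.19°  ✓
  (0,4): δ = 68.02°  ·
  (0,5): δ = 144.13°  ·
  (1,2): δ = 114.28°  ·
  (1,3): δ = 51.16°  ✓
  (1,4): δ = 33.05°  ✓
  (1,5): δ = 109.16°  ·
  (2,3): δ = 116.88°  ·
  (2,4): δ = 32.67°  ✓
  (2,5): δ = 43.44°  ✓
  (3,4): δ = 95.79°  ·
  (3,5): δ = 19.68°  ✓
  (4,5): δ = 103.88°  ·
antipodal pairs: 6

count = 6; pairs: (0,3), (1,3), (1,4), (2,4), (2,5), (3,5)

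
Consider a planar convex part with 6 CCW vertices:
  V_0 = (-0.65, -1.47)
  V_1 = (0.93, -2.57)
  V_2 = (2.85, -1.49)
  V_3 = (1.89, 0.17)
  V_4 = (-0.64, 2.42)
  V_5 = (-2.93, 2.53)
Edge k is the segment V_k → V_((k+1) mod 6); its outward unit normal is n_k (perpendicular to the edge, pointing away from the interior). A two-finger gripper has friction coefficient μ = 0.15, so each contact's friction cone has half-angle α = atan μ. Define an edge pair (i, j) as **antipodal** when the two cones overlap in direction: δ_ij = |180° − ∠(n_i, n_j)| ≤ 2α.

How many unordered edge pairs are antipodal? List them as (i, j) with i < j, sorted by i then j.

count = 2; pairs: (0,3), (2,5)

α = atan 0.15 = 8.53°;  2α = 17.06°
n_0 = (-0.5714, -0.8207)
n_1 = (+0.4903, -0.8716)
n_2 = (+0.8657, +0.5006)
n_3 = (+0.6645, +0.7472)
n_4 = (+0.0480, +0.9988)
n_5 = (-0.8688, -0.4952)
  (0,1): δ = 115.80°  ·
  (0,2): δ = 25.11°  ·
  (0,3): δ = 6.80°  ✓
  (0,4): δ = 32.10°  ·
  (0,5): δ = 154.53°  ·
  (1,2): δ = 89.32°  ·
  (1,3): δ = 71.01°  ·
  (1,4): δ = 32.11°  ·
  (1,5): δ = 90.33°  ·
  (2,3): δ = 161.69°  ·
  (2,4): δ = 122.79°  ·
  (2,5): δ = 0.36°  ✓
  (3,4): δ = 141.10°  ·
  (3,5): δ = 18.67°  ·
  (4,5): δ = 57.57°  ·
antipodal pairs: 2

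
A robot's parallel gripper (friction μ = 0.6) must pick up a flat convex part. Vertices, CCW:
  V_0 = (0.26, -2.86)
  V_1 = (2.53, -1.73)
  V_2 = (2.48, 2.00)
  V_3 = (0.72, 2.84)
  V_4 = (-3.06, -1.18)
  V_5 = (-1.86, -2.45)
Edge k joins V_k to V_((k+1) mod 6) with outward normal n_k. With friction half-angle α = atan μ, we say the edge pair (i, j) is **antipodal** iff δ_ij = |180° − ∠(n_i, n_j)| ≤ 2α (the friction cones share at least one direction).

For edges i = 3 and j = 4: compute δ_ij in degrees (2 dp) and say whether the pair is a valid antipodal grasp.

α = atan 0.6 = 30.96°;  2α = 61.93°
edge 3: e_3 = (-3.78, -4.02);  n_3 = (-0.7285, +0.6850)
edge 4: e_4 = (+1.20, -1.27);  n_4 = (-0.7269, -0.6868)
∠(n_3, n_4) = 86.61°
δ = |180° − 86.61°| = 93.39°
93.39° > 2α = 61.93°  →  invalid

δ = 93.39°, invalid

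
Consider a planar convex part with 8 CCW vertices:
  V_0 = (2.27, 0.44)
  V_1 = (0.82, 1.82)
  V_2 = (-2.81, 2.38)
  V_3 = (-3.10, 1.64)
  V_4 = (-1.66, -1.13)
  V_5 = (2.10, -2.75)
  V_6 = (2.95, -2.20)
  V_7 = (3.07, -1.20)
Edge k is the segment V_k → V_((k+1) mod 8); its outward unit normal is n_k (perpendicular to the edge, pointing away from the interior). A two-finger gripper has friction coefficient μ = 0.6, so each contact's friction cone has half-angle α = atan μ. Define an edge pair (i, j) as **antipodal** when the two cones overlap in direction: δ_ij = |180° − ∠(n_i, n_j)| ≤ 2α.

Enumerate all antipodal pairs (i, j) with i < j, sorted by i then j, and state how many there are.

count = 11; pairs: (0,3), (0,4), (1,3), (1,4), (1,5), (2,5), (2,6), (2,7), (3,6), (3,7), (4,7)

α = atan 0.6 = 30.96°;  2α = 61.93°
n_0 = (+0.6894, +0.7244)
n_1 = (+0.1525, +0.9883)
n_2 = (-0.9311, +0.3649)
n_3 = (-0.8873, -0.4613)
n_4 = (-0.3957, -0.9184)
n_5 = (+0.5433, -0.8396)
n_6 = (+0.9929, -0.1191)
n_7 = (+0.8988, +0.4384)
  (0,1): δ = 145.19°  ·
  (0,2): δ = 67.82°  ·
  (0,3): δ = 18.95°  ✓
  (0,4): δ = 20.27°  ✓
  (0,5): δ = 76.49°  ·
  (0,6): δ = 126.74°  ·
  (0,7): δ = 159.59°  ·
  (1,2): δ = 102.63°  ·
  (1,3): δ = 53.76°  ✓
  (1,4): δ = 14.54°  ✓
  (1,5): δ = 41.68°  ✓
  (1,6): δ = 91.93°  ·
  (1,7): δ = 124.77°  ·
  (2,3): δ = 131.13°  ·
  (2,4): δ = 91.91°  ·
  (2,5): δ = 35.69°  ✓
  (2,6): δ = 14.56°  ✓
  (2,7): δ = 47.40°  ✓
  (3,4): δ = 140.78°  ·
  (3,5): δ = 84.56°  ·
  (3,6): δ = 34.31°  ✓
  (3,7): δ = 1.46°  ✓
  (4,5): δ = 123.79°  ·
  (4,6): δ = 73.53°  ·
  (4,7): δ = 40.69°  ✓
  (5,6): δ = 129.75°  ·
  (5,7): δ = 96.90°  ·
  (6,7): δ = 147.15°  ·
antipodal pairs: 11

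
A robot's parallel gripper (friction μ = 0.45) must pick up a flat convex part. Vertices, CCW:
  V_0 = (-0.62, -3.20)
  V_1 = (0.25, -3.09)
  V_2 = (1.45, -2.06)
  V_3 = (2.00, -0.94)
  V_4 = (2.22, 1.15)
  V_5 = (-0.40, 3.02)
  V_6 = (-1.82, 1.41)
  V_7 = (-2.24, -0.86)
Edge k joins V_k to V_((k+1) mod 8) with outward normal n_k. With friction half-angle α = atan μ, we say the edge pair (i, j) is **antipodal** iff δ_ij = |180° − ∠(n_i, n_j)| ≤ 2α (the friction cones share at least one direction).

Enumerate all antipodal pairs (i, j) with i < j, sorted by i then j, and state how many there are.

α = atan 0.45 = 24.23°;  2α = 48.46°
n_0 = (+0.1254, -0.9921)
n_1 = (+0.6513, -0.7588)
n_2 = (+0.8976, -0.4408)
n_3 = (+0.9945, -0.1047)
n_4 = (+0.5809, +0.8139)
n_5 = (-0.7500, +0.6615)
n_6 = (-0.9833, +0.1819)
n_7 = (-0.8222, -0.5692)
  (0,1): δ = 146.57°  ·
  (0,2): δ = 123.36°  ·
  (0,3): δ = 103.22°  ·
  (0,4): δ = 42.72°  ✓
  (0,5): δ = 41.38°  ✓
  (0,6): δ = 72.31°  ·
  (0,7): δ = 117.49°  ·
  (1,2): δ = 156.79°  ·
  (1,3): δ = 136.65°  ·
  (1,4): δ = 76.16°  ·
  (1,5): δ = 7.95°  ✓
  (1,6): δ = 38.88°  ✓
  (1,7): δ = 84.05°  ·
  (2,3): δ = 159.85°  ·
  (2,4): δ = 99.36°  ·
  (2,5): δ = 15.26°  ✓
  (2,6): δ = 15.67°  ✓
  (2,7): δ = 60.85°  ·
  (3,4): δ = 119.51°  ·
  (3,5): δ = 35.40°  ✓
  (3,6): δ = 4.47°  ✓
  (3,7): δ = 40.70°  ✓
  (4,5): δ = 95.89°  ·
  (4,6): δ = 64.97°  ·
  (4,7): δ = 19.79°  ✓
  (5,6): δ = 149.07°  ·
  (5,7): δ = 103.89°  ·
  (6,7): δ = 134.82°  ·
antipodal pairs: 10

count = 10; pairs: (0,4), (0,5), (1,5), (1,6), (2,5), (2,6), (3,5), (3,6), (3,7), (4,7)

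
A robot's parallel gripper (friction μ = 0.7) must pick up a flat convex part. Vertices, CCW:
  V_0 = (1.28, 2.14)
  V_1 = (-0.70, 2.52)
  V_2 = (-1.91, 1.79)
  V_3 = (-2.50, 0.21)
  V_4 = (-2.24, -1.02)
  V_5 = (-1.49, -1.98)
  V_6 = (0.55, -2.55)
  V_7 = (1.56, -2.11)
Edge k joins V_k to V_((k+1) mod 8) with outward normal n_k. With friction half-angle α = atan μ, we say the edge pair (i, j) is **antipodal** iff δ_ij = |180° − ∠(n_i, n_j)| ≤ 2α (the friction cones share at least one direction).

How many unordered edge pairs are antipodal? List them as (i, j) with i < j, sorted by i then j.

count = 11; pairs: (0,3), (0,4), (0,5), (0,6), (1,5), (1,6), (1,7), (2,6), (2,7), (3,7), (4,7)

α = atan 0.7 = 34.99°;  2α = 69.98°
n_0 = (+0.1885, +0.9821)
n_1 = (-0.5166, +0.8562)
n_2 = (-0.9368, +0.3498)
n_3 = (-0.9784, -0.2068)
n_4 = (-0.7880, -0.6156)
n_5 = (-0.2691, -0.9631)
n_6 = (+0.3994, -0.9168)
n_7 = (+0.9978, +0.0657)
  (0,1): δ = 138.03°  ·
  (0,2): δ = 99.61°  ·
  (0,3): δ = 67.20°  ✓
  (0,4): δ = 41.14°  ✓
  (0,5): δ = 4.75°  ✓
  (0,6): δ = 34.40°  ✓
  (0,7): δ = 104.63°  ·
  (1,2): δ = 141.58°  ·
  (1,3): δ = 109.17°  ·
  (1,4): δ = 83.10°  ·
  (1,5): δ = 46.71°  ✓
  (1,6): δ = 7.56°  ✓
  (1,7): δ = 62.67°  ✓
  (2,3): δ = 147.59°  ·
  (2,4): δ = 121.52°  ·
  (2,5): δ = 85.13°  ·
  (2,6): δ = 45.98°  ✓
  (2,7): δ = 24.25°  ✓
  (3,4): δ = 153.94°  ·
  (3,5): δ = 117.55°  ·
  (3,6): δ = 78.40°  ·
  (3,7): δ = 8.17°  ✓
  (4,5): δ = 143.61°  ·
  (4,6): δ = 104.46°  ·
  (4,7): δ = 34.23°  ✓
  (5,6): δ = 140.85°  ·
  (5,7): δ = 70.62°  ·
  (6,7): δ = 109.77°  ·
antipodal pairs: 11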